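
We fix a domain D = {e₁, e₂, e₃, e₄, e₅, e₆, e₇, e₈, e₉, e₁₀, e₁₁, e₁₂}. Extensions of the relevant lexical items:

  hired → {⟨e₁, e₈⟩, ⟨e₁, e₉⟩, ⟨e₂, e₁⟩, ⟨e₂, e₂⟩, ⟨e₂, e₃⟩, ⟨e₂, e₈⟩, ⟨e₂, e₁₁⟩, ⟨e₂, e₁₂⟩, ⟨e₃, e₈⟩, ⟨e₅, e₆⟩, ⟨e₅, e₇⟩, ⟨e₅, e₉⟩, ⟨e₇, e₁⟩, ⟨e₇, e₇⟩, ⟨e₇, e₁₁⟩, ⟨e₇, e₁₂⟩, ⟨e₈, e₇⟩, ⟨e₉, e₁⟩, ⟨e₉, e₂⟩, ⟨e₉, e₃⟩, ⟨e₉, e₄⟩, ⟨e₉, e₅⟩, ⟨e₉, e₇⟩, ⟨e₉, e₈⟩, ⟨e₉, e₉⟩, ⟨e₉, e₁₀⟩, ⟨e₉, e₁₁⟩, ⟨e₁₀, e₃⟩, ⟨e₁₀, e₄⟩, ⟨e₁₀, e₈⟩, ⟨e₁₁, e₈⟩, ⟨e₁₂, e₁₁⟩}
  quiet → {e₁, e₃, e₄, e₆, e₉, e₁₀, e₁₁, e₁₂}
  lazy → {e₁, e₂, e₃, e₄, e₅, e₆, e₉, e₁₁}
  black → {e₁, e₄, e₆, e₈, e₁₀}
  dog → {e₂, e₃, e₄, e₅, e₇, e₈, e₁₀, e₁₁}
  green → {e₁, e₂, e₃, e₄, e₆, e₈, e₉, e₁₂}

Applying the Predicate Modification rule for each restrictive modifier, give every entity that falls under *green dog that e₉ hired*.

⟦that e₉ hired⟧ = {x : ⟨e₉, x⟩ ∈ ⟦hired⟧} = {e₁, e₂, e₃, e₄, e₅, e₇, e₈, e₉, e₁₀, e₁₁}
⟦dog⟧ = {e₂, e₃, e₄, e₅, e₇, e₈, e₁₀, e₁₁}
… ∩ ⟦that e₉ hired⟧ = {e₂, e₃, e₄, e₅, e₇, e₈, e₁₀, e₁₁} ∩ {e₁, e₂, e₃, e₄, e₅, e₇, e₈, e₉, e₁₀, e₁₁} = {e₂, e₃, e₄, e₅, e₇, e₈, e₁₀, e₁₁}
… ∩ ⟦green⟧ = {e₂, e₃, e₄, e₅, e₇, e₈, e₁₀, e₁₁} ∩ {e₁, e₂, e₃, e₄, e₆, e₈, e₉, e₁₂} = {e₂, e₃, e₄, e₈}
So ⟦green dog that e₉ hired⟧ = {e₂, e₃, e₄, e₈}.

{e₂, e₃, e₄, e₈}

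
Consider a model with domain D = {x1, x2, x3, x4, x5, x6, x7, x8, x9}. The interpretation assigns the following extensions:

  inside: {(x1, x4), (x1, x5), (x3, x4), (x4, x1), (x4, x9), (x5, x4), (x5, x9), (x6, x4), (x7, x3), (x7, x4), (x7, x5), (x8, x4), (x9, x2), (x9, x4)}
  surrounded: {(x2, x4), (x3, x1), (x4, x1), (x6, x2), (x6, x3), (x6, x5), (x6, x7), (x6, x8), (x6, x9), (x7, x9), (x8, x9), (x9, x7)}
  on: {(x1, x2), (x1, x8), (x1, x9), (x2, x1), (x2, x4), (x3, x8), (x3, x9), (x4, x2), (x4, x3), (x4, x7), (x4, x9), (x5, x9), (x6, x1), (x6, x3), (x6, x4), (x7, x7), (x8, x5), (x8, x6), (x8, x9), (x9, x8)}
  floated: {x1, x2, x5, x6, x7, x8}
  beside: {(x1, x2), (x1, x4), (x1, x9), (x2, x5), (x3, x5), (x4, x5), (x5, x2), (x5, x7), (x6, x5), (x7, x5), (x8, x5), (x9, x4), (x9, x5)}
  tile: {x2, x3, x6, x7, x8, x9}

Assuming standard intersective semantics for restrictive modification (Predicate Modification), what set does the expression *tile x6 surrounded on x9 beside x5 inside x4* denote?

⟦x6 surrounded⟧ = {x : ⟨x6, x⟩ ∈ ⟦surrounded⟧} = {x2, x3, x5, x7, x8, x9}
⟦on x9⟧ = {x : ⟨x, x9⟩ ∈ ⟦on⟧} = {x1, x3, x4, x5, x8}
⟦beside x5⟧ = {x : ⟨x, x5⟩ ∈ ⟦beside⟧} = {x2, x3, x4, x6, x7, x8, x9}
⟦inside x4⟧ = {x : ⟨x, x4⟩ ∈ ⟦inside⟧} = {x1, x3, x5, x6, x7, x8, x9}
⟦tile⟧ = {x2, x3, x6, x7, x8, x9}
… ∩ ⟦x6 surrounded⟧ = {x2, x3, x6, x7, x8, x9} ∩ {x2, x3, x5, x7, x8, x9} = {x2, x3, x7, x8, x9}
… ∩ ⟦on x9⟧ = {x2, x3, x7, x8, x9} ∩ {x1, x3, x4, x5, x8} = {x3, x8}
… ∩ ⟦beside x5⟧ = {x3, x8} ∩ {x2, x3, x4, x6, x7, x8, x9} = {x3, x8}
… ∩ ⟦inside x4⟧ = {x3, x8} ∩ {x1, x3, x5, x6, x7, x8, x9} = {x3, x8}
So ⟦tile x6 surrounded on x9 beside x5 inside x4⟧ = {x3, x8}.

{x3, x8}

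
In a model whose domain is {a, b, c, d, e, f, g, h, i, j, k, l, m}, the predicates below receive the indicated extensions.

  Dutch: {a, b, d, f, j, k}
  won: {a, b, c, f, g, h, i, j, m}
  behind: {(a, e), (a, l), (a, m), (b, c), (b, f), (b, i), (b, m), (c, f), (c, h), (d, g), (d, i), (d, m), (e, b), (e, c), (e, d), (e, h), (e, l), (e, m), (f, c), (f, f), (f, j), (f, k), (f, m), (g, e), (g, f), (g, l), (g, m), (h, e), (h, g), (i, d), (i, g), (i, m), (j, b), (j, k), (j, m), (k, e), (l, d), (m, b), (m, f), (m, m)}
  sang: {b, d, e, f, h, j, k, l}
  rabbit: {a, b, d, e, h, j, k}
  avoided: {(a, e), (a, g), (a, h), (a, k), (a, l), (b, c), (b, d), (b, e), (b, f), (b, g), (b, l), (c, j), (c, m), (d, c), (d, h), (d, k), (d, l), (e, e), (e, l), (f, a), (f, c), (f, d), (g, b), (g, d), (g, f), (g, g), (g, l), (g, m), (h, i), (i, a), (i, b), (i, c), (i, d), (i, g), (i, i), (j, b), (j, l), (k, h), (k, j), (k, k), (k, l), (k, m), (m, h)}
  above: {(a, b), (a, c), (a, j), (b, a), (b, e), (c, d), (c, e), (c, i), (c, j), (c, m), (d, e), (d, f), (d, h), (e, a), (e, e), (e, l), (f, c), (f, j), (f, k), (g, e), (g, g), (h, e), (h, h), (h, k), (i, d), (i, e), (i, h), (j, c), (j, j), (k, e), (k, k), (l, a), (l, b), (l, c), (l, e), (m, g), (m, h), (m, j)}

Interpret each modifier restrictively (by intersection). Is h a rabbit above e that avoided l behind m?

no

⟦above e⟧ = {x : ⟨x, e⟩ ∈ ⟦above⟧} = {b, c, d, e, g, h, i, k, l}
⟦that avoided l⟧ = {x : ⟨x, l⟩ ∈ ⟦avoided⟧} = {a, b, d, e, g, j, k}
⟦behind m⟧ = {x : ⟨x, m⟩ ∈ ⟦behind⟧} = {a, b, d, e, f, g, i, j, m}
⟦rabbit⟧ = {a, b, d, e, h, j, k}
… ∩ ⟦above e⟧ = {a, b, d, e, h, j, k} ∩ {b, c, d, e, g, h, i, k, l} = {b, d, e, h, k}
… ∩ ⟦that avoided l⟧ = {b, d, e, h, k} ∩ {a, b, d, e, g, j, k} = {b, d, e, k}
… ∩ ⟦behind m⟧ = {b, d, e, k} ∩ {a, b, d, e, f, g, i, j, m} = {b, d, e}
⟦rabbit above e that avoided l behind m⟧ = {b, d, e}; h ∉ this set.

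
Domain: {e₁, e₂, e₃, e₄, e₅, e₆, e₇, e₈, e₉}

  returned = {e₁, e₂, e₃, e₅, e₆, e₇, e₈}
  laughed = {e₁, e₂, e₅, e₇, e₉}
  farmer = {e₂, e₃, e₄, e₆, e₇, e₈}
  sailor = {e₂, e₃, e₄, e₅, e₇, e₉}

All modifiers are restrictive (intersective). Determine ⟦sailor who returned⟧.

{e₂, e₃, e₅, e₇}

⟦who returned⟧ = ⟦returned⟧ = {e₁, e₂, e₃, e₅, e₆, e₇, e₈}
⟦sailor⟧ = {e₂, e₃, e₄, e₅, e₇, e₉}
… ∩ ⟦who returned⟧ = {e₂, e₃, e₄, e₅, e₇, e₉} ∩ {e₁, e₂, e₃, e₅, e₆, e₇, e₈} = {e₂, e₃, e₅, e₇}
So ⟦sailor who returned⟧ = {e₂, e₃, e₅, e₇}.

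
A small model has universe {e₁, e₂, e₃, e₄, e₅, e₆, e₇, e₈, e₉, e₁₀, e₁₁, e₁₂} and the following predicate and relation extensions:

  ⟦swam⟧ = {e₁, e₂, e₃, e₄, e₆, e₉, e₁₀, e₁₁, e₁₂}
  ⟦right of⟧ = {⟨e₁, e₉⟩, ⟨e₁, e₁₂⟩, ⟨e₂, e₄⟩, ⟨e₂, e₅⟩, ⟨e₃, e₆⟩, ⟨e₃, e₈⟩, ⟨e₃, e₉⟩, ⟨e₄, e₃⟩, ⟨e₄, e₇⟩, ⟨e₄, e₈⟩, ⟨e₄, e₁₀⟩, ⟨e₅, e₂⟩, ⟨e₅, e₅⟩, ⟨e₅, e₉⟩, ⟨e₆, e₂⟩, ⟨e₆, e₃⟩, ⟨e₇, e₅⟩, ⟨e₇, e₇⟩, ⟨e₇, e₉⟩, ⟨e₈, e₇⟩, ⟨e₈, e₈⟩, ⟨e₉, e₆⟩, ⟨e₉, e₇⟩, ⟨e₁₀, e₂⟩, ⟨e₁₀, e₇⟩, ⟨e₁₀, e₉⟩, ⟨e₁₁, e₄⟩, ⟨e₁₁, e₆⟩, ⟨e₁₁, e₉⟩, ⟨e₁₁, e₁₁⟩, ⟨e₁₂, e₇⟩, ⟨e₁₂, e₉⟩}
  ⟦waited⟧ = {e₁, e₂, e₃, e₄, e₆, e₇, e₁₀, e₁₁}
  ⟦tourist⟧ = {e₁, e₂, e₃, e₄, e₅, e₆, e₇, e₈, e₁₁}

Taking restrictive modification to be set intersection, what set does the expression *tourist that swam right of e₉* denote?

⟦that swam⟧ = ⟦swam⟧ = {e₁, e₂, e₃, e₄, e₆, e₉, e₁₀, e₁₁, e₁₂}
⟦right of e₉⟧ = {x : ⟨x, e₉⟩ ∈ ⟦right of⟧} = {e₁, e₃, e₅, e₇, e₁₀, e₁₁, e₁₂}
⟦tourist⟧ = {e₁, e₂, e₃, e₄, e₅, e₆, e₇, e₈, e₁₁}
… ∩ ⟦that swam⟧ = {e₁, e₂, e₃, e₄, e₅, e₆, e₇, e₈, e₁₁} ∩ {e₁, e₂, e₃, e₄, e₆, e₉, e₁₀, e₁₁, e₁₂} = {e₁, e₂, e₃, e₄, e₆, e₁₁}
… ∩ ⟦right of e₉⟧ = {e₁, e₂, e₃, e₄, e₆, e₁₁} ∩ {e₁, e₃, e₅, e₇, e₁₀, e₁₁, e₁₂} = {e₁, e₃, e₁₁}
So ⟦tourist that swam right of e₉⟧ = {e₁, e₃, e₁₁}.

{e₁, e₃, e₁₁}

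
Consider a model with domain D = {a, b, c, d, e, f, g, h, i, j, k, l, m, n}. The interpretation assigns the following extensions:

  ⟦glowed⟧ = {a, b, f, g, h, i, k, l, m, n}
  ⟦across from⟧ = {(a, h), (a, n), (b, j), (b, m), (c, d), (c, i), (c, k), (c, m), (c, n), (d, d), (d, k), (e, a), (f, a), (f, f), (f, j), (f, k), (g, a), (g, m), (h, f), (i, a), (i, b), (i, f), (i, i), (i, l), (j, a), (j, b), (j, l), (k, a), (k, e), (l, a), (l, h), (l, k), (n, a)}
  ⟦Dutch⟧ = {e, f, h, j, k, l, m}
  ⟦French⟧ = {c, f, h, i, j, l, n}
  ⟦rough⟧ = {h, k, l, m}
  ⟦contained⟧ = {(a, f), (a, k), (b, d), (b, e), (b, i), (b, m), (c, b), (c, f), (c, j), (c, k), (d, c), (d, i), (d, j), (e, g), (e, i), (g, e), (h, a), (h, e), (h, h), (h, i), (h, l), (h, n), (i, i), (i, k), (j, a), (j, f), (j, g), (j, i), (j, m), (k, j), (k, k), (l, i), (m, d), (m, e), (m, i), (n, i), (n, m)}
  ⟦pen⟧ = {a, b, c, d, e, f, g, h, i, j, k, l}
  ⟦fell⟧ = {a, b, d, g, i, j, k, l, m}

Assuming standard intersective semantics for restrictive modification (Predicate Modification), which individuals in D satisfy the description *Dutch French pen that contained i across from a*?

{j, l}

⟦that contained i⟧ = {x : ⟨x, i⟩ ∈ ⟦contained⟧} = {b, d, e, h, i, j, l, m, n}
⟦across from a⟧ = {x : ⟨x, a⟩ ∈ ⟦across from⟧} = {e, f, g, i, j, k, l, n}
⟦pen⟧ = {a, b, c, d, e, f, g, h, i, j, k, l}
… ∩ ⟦that contained i⟧ = {a, b, c, d, e, f, g, h, i, j, k, l} ∩ {b, d, e, h, i, j, l, m, n} = {b, d, e, h, i, j, l}
… ∩ ⟦across from a⟧ = {b, d, e, h, i, j, l} ∩ {e, f, g, i, j, k, l, n} = {e, i, j, l}
… ∩ ⟦Dutch⟧ = {e, i, j, l} ∩ {e, f, h, j, k, l, m} = {e, j, l}
… ∩ ⟦French⟧ = {e, j, l} ∩ {c, f, h, i, j, l, n} = {j, l}
So ⟦Dutch French pen that contained i across from a⟧ = {j, l}.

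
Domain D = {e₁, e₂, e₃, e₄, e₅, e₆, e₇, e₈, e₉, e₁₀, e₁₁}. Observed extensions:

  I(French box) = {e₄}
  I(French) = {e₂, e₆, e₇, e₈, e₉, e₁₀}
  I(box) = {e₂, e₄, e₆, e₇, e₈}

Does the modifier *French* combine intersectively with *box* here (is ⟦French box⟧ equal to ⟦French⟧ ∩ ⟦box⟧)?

⟦French⟧ ∩ ⟦box⟧ = {e₂, e₆, e₇, e₈, e₉, e₁₀} ∩ {e₂, e₄, e₆, e₇, e₈} = {e₂, e₆, e₇, e₈}
Observed ⟦French box⟧ = {e₄}.
These differ, so the modifier is not intersective in this model.

no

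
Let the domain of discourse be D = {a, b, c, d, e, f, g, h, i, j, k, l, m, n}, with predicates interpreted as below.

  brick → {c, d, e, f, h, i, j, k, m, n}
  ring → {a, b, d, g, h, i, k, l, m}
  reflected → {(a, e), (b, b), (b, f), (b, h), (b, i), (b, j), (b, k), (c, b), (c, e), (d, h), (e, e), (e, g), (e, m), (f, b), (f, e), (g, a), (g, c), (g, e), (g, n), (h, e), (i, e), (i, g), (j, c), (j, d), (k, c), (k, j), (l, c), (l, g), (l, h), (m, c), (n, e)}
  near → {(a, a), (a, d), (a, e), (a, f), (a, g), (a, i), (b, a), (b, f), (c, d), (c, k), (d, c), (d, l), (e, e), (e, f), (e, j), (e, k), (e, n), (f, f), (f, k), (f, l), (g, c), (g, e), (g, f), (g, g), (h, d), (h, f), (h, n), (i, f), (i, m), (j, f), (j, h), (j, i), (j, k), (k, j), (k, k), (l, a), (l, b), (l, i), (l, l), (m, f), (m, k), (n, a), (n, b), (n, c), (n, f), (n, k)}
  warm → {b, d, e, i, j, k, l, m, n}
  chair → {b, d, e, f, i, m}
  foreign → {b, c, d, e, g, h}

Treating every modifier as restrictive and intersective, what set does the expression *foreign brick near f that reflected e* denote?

{e, h}

⟦near f⟧ = {x : ⟨x, f⟩ ∈ ⟦near⟧} = {a, b, e, f, g, h, i, j, m, n}
⟦that reflected e⟧ = {x : ⟨x, e⟩ ∈ ⟦reflected⟧} = {a, c, e, f, g, h, i, n}
⟦brick⟧ = {c, d, e, f, h, i, j, k, m, n}
… ∩ ⟦near f⟧ = {c, d, e, f, h, i, j, k, m, n} ∩ {a, b, e, f, g, h, i, j, m, n} = {e, f, h, i, j, m, n}
… ∩ ⟦that reflected e⟧ = {e, f, h, i, j, m, n} ∩ {a, c, e, f, g, h, i, n} = {e, f, h, i, n}
… ∩ ⟦foreign⟧ = {e, f, h, i, n} ∩ {b, c, d, e, g, h} = {e, h}
So ⟦foreign brick near f that reflected e⟧ = {e, h}.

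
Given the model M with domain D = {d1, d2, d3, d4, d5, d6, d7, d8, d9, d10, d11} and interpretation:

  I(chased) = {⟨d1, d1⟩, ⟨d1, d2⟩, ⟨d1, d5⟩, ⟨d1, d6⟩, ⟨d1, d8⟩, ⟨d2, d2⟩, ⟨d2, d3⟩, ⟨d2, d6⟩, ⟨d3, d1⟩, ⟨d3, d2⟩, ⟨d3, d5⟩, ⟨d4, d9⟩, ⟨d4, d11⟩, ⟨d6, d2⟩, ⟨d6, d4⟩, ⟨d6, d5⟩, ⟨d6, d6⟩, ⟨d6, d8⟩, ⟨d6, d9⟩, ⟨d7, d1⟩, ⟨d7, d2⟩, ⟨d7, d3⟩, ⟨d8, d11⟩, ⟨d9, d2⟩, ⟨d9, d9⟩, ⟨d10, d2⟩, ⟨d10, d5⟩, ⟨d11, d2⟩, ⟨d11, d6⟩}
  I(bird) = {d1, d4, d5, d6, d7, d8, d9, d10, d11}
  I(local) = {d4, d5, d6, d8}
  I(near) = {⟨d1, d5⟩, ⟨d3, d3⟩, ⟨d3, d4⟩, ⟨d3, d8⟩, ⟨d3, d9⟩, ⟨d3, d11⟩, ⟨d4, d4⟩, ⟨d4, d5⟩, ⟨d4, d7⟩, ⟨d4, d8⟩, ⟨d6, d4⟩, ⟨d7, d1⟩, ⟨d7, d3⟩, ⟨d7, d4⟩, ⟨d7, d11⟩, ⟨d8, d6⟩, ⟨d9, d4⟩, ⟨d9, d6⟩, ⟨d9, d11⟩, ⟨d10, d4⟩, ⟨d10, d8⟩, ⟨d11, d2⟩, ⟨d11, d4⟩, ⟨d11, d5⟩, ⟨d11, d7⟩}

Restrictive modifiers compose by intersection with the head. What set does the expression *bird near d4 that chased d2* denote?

⟦near d4⟧ = {x : ⟨x, d4⟩ ∈ ⟦near⟧} = {d3, d4, d6, d7, d9, d10, d11}
⟦that chased d2⟧ = {x : ⟨x, d2⟩ ∈ ⟦chased⟧} = {d1, d2, d3, d6, d7, d9, d10, d11}
⟦bird⟧ = {d1, d4, d5, d6, d7, d8, d9, d10, d11}
… ∩ ⟦near d4⟧ = {d1, d4, d5, d6, d7, d8, d9, d10, d11} ∩ {d3, d4, d6, d7, d9, d10, d11} = {d4, d6, d7, d9, d10, d11}
… ∩ ⟦that chased d2⟧ = {d4, d6, d7, d9, d10, d11} ∩ {d1, d2, d3, d6, d7, d9, d10, d11} = {d6, d7, d9, d10, d11}
So ⟦bird near d4 that chased d2⟧ = {d6, d7, d9, d10, d11}.

{d6, d7, d9, d10, d11}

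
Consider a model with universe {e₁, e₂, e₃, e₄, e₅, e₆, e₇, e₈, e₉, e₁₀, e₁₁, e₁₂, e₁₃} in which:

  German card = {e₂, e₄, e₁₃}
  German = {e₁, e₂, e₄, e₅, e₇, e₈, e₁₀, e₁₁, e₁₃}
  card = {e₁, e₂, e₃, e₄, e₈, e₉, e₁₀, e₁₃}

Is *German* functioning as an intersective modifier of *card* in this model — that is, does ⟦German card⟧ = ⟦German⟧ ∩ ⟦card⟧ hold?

no

⟦German⟧ ∩ ⟦card⟧ = {e₁, e₂, e₄, e₅, e₇, e₈, e₁₀, e₁₁, e₁₃} ∩ {e₁, e₂, e₃, e₄, e₈, e₉, e₁₀, e₁₃} = {e₁, e₂, e₄, e₈, e₁₀, e₁₃}
Observed ⟦German card⟧ = {e₂, e₄, e₁₃}.
These differ, so the modifier is not intersective in this model.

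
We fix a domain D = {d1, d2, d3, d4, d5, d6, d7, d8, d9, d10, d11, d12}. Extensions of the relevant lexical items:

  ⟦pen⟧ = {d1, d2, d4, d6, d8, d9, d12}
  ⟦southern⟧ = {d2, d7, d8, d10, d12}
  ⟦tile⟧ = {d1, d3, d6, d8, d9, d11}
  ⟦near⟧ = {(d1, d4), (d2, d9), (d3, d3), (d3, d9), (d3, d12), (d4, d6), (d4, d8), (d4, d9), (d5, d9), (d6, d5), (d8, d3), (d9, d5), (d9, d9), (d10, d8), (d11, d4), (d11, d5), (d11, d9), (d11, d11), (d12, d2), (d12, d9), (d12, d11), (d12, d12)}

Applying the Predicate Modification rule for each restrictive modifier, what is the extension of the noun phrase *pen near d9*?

{d2, d4, d9, d12}

⟦near d9⟧ = {x : ⟨x, d9⟩ ∈ ⟦near⟧} = {d2, d3, d4, d5, d9, d11, d12}
⟦pen⟧ = {d1, d2, d4, d6, d8, d9, d12}
… ∩ ⟦near d9⟧ = {d1, d2, d4, d6, d8, d9, d12} ∩ {d2, d3, d4, d5, d9, d11, d12} = {d2, d4, d9, d12}
So ⟦pen near d9⟧ = {d2, d4, d9, d12}.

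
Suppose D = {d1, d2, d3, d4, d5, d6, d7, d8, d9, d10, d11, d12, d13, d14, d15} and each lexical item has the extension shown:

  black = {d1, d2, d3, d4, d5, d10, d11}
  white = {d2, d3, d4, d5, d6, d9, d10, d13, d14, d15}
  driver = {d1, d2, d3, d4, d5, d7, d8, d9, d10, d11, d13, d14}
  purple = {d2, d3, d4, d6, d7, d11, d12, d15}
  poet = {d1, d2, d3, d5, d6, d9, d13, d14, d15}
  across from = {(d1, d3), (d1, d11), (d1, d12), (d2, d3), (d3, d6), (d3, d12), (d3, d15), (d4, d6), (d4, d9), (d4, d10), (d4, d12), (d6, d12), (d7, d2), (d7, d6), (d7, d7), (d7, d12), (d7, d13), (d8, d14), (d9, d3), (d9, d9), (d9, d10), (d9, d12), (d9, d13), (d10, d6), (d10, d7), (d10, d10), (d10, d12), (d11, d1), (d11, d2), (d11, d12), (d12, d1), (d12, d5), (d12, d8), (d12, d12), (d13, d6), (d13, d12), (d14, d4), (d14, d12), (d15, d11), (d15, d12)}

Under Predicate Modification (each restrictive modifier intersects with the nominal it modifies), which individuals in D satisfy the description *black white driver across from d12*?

{d3, d4, d10}

⟦across from d12⟧ = {x : ⟨x, d12⟩ ∈ ⟦across from⟧} = {d1, d3, d4, d6, d7, d9, d10, d11, d12, d13, d14, d15}
⟦driver⟧ = {d1, d2, d3, d4, d5, d7, d8, d9, d10, d11, d13, d14}
… ∩ ⟦across from d12⟧ = {d1, d2, d3, d4, d5, d7, d8, d9, d10, d11, d13, d14} ∩ {d1, d3, d4, d6, d7, d9, d10, d11, d12, d13, d14, d15} = {d1, d3, d4, d7, d9, d10, d11, d13, d14}
… ∩ ⟦black⟧ = {d1, d3, d4, d7, d9, d10, d11, d13, d14} ∩ {d1, d2, d3, d4, d5, d10, d11} = {d1, d3, d4, d10, d11}
… ∩ ⟦white⟧ = {d1, d3, d4, d10, d11} ∩ {d2, d3, d4, d5, d6, d9, d10, d13, d14, d15} = {d3, d4, d10}
So ⟦black white driver across from d12⟧ = {d3, d4, d10}.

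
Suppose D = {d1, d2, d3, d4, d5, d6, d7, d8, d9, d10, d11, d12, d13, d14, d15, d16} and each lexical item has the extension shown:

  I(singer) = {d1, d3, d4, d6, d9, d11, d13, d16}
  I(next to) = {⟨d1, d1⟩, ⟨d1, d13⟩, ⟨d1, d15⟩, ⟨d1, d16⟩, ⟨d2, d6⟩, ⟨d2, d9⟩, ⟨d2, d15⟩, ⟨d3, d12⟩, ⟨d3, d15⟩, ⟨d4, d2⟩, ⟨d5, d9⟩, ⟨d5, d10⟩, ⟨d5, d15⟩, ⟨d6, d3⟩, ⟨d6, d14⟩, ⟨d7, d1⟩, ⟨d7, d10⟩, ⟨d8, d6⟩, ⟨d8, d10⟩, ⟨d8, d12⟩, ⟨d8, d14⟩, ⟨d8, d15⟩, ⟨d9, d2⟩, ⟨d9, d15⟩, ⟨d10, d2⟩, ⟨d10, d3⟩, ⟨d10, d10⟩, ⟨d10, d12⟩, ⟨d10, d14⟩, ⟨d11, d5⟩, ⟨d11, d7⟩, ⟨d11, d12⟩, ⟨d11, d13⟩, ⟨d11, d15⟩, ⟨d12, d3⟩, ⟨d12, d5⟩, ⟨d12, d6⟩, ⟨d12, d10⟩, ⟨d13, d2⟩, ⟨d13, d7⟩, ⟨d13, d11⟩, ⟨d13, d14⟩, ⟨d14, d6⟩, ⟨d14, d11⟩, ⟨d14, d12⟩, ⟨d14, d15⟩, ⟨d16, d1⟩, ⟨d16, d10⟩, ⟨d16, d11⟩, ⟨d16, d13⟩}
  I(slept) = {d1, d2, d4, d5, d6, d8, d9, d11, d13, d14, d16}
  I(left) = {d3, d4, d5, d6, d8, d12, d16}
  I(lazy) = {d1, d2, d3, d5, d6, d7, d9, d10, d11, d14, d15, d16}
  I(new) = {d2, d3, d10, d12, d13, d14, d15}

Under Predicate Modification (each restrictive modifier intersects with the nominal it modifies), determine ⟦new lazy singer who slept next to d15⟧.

{ }

⟦who slept⟧ = ⟦slept⟧ = {d1, d2, d4, d5, d6, d8, d9, d11, d13, d14, d16}
⟦next to d15⟧ = {x : ⟨x, d15⟩ ∈ ⟦next to⟧} = {d1, d2, d3, d5, d8, d9, d11, d14}
⟦singer⟧ = {d1, d3, d4, d6, d9, d11, d13, d16}
… ∩ ⟦who slept⟧ = {d1, d3, d4, d6, d9, d11, d13, d16} ∩ {d1, d2, d4, d5, d6, d8, d9, d11, d13, d14, d16} = {d1, d4, d6, d9, d11, d13, d16}
… ∩ ⟦next to d15⟧ = {d1, d4, d6, d9, d11, d13, d16} ∩ {d1, d2, d3, d5, d8, d9, d11, d14} = {d1, d9, d11}
… ∩ ⟦new⟧ = {d1, d9, d11} ∩ {d2, d3, d10, d12, d13, d14, d15} = ∅
… ∩ ⟦lazy⟧ = ∅ ∩ {d1, d2, d3, d5, d6, d7, d9, d10, d11, d14, d15, d16} = ∅
So ⟦new lazy singer who slept next to d15⟧ = { }.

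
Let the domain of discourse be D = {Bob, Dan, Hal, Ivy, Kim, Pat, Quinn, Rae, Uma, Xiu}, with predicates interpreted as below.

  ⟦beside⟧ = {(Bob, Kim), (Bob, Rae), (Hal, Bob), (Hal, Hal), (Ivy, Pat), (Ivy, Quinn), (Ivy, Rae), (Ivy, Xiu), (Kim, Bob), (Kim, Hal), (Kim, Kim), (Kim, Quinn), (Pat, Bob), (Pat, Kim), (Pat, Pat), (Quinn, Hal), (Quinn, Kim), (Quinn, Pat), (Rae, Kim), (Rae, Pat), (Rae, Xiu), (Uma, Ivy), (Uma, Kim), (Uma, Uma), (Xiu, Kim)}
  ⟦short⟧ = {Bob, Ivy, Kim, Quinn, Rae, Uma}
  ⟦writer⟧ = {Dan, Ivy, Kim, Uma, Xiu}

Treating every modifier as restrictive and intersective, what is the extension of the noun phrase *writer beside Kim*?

⟦beside Kim⟧ = {x : ⟨x, Kim⟩ ∈ ⟦beside⟧} = {Bob, Kim, Pat, Quinn, Rae, Uma, Xiu}
⟦writer⟧ = {Dan, Ivy, Kim, Uma, Xiu}
… ∩ ⟦beside Kim⟧ = {Dan, Ivy, Kim, Uma, Xiu} ∩ {Bob, Kim, Pat, Quinn, Rae, Uma, Xiu} = {Kim, Uma, Xiu}
So ⟦writer beside Kim⟧ = {Kim, Uma, Xiu}.

{Kim, Uma, Xiu}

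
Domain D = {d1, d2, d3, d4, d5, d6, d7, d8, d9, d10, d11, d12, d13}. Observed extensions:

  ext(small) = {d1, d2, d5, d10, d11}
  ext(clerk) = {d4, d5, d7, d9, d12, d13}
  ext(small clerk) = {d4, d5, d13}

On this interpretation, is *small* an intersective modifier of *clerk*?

no

⟦small⟧ ∩ ⟦clerk⟧ = {d1, d2, d5, d10, d11} ∩ {d4, d5, d7, d9, d12, d13} = {d5}
Observed ⟦small clerk⟧ = {d4, d5, d13}.
These differ, so the modifier is not intersective in this model.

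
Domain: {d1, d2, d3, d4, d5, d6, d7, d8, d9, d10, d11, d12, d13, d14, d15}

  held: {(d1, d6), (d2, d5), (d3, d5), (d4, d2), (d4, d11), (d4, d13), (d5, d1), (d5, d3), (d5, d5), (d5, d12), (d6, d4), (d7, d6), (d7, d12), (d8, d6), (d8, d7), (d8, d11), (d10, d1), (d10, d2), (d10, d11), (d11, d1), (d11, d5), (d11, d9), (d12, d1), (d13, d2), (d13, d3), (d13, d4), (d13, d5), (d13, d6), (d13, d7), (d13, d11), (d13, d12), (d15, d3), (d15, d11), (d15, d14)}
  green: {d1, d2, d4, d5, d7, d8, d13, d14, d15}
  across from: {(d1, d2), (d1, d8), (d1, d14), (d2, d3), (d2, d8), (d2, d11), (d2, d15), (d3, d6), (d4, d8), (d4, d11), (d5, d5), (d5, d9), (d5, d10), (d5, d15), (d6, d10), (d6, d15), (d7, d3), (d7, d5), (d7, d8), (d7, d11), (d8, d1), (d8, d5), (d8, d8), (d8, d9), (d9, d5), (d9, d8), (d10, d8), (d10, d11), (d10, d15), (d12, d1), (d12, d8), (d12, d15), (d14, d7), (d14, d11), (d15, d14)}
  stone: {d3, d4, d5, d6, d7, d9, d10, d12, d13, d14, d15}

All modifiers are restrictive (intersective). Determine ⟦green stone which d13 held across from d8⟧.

⟦which d13 held⟧ = {x : ⟨d13, x⟩ ∈ ⟦held⟧} = {d2, d3, d4, d5, d6, d7, d11, d12}
⟦across from d8⟧ = {x : ⟨x, d8⟩ ∈ ⟦across from⟧} = {d1, d2, d4, d7, d8, d9, d10, d12}
⟦stone⟧ = {d3, d4, d5, d6, d7, d9, d10, d12, d13, d14, d15}
… ∩ ⟦which d13 held⟧ = {d3, d4, d5, d6, d7, d9, d10, d12, d13, d14, d15} ∩ {d2, d3, d4, d5, d6, d7, d11, d12} = {d3, d4, d5, d6, d7, d12}
… ∩ ⟦across from d8⟧ = {d3, d4, d5, d6, d7, d12} ∩ {d1, d2, d4, d7, d8, d9, d10, d12} = {d4, d7, d12}
… ∩ ⟦green⟧ = {d4, d7, d12} ∩ {d1, d2, d4, d5, d7, d8, d13, d14, d15} = {d4, d7}
So ⟦green stone which d13 held across from d8⟧ = {d4, d7}.

{d4, d7}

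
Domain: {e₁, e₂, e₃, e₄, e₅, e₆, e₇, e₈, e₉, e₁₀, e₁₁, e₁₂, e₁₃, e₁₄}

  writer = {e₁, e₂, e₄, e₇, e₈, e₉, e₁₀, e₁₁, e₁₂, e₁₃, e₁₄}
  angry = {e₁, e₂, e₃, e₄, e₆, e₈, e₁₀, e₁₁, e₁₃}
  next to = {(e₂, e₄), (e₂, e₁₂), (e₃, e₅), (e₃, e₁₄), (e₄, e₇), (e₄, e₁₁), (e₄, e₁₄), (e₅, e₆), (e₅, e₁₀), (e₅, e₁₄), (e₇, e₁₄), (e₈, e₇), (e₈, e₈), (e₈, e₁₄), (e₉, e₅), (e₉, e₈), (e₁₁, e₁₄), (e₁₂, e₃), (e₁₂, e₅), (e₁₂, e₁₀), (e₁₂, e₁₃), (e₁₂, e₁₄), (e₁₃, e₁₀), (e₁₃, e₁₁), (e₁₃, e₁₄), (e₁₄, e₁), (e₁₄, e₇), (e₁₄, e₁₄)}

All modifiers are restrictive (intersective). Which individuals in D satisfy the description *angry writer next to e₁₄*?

{e₄, e₈, e₁₁, e₁₃}

⟦next to e₁₄⟧ = {x : ⟨x, e₁₄⟩ ∈ ⟦next to⟧} = {e₃, e₄, e₅, e₇, e₈, e₁₁, e₁₂, e₁₃, e₁₄}
⟦writer⟧ = {e₁, e₂, e₄, e₇, e₈, e₉, e₁₀, e₁₁, e₁₂, e₁₃, e₁₄}
… ∩ ⟦next to e₁₄⟧ = {e₁, e₂, e₄, e₇, e₈, e₉, e₁₀, e₁₁, e₁₂, e₁₃, e₁₄} ∩ {e₃, e₄, e₅, e₇, e₈, e₁₁, e₁₂, e₁₃, e₁₄} = {e₄, e₇, e₈, e₁₁, e₁₂, e₁₃, e₁₄}
… ∩ ⟦angry⟧ = {e₄, e₇, e₈, e₁₁, e₁₂, e₁₃, e₁₄} ∩ {e₁, e₂, e₃, e₄, e₆, e₈, e₁₀, e₁₁, e₁₃} = {e₄, e₈, e₁₁, e₁₃}
So ⟦angry writer next to e₁₄⟧ = {e₄, e₈, e₁₁, e₁₃}.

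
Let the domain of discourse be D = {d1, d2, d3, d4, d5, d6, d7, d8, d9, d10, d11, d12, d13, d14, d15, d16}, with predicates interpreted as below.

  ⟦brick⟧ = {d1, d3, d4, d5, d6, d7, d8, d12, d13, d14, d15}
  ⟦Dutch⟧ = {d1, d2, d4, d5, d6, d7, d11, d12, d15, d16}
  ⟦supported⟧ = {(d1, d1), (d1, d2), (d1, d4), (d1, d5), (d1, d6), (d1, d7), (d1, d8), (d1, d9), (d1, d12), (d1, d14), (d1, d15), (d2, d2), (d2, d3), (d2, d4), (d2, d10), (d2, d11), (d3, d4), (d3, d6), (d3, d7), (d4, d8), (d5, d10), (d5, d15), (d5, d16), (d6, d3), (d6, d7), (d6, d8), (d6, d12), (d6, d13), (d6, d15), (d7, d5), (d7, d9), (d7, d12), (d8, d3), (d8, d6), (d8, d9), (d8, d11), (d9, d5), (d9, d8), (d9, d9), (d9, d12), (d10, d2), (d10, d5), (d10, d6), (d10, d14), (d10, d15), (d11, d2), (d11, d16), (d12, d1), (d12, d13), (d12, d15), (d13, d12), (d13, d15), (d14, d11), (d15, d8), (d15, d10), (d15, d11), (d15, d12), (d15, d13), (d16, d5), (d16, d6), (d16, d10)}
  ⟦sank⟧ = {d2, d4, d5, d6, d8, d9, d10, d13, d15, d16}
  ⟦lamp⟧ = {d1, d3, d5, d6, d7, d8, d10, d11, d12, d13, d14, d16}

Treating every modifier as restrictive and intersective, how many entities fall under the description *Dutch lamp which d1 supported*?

⟦which d1 supported⟧ = {x : ⟨d1, x⟩ ∈ ⟦supported⟧} = {d1, d2, d4, d5, d6, d7, d8, d9, d12, d14, d15}
⟦lamp⟧ = {d1, d3, d5, d6, d7, d8, d10, d11, d12, d13, d14, d16}
… ∩ ⟦which d1 supported⟧ = {d1, d3, d5, d6, d7, d8, d10, d11, d12, d13, d14, d16} ∩ {d1, d2, d4, d5, d6, d7, d8, d9, d12, d14, d15} = {d1, d5, d6, d7, d8, d12, d14}
… ∩ ⟦Dutch⟧ = {d1, d5, d6, d7, d8, d12, d14} ∩ {d1, d2, d4, d5, d6, d7, d11, d12, d15, d16} = {d1, d5, d6, d7, d12}
⟦Dutch lamp which d1 supported⟧ = {d1, d5, d6, d7, d12}, so the cardinality is 5.

5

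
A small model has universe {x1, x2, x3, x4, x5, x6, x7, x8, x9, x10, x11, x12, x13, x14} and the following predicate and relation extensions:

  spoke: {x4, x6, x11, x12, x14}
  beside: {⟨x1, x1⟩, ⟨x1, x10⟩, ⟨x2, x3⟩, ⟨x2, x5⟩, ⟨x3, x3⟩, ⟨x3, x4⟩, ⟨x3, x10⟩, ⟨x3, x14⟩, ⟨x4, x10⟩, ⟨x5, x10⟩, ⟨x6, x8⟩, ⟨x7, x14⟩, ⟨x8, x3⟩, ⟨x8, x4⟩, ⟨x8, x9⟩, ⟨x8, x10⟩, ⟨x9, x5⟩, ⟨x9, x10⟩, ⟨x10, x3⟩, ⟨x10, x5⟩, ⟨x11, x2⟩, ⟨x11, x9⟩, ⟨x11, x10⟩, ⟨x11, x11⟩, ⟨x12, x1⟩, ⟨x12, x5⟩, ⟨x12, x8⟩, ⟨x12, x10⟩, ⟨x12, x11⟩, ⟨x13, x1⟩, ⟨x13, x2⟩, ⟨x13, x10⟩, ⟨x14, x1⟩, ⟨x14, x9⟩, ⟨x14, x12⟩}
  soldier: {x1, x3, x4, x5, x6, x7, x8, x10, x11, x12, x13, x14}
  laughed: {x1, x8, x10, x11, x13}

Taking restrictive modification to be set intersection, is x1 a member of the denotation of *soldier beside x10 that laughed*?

⟦beside x10⟧ = {x : ⟨x, x10⟩ ∈ ⟦beside⟧} = {x1, x3, x4, x5, x8, x9, x11, x12, x13}
⟦that laughed⟧ = ⟦laughed⟧ = {x1, x8, x10, x11, x13}
⟦soldier⟧ = {x1, x3, x4, x5, x6, x7, x8, x10, x11, x12, x13, x14}
… ∩ ⟦beside x10⟧ = {x1, x3, x4, x5, x6, x7, x8, x10, x11, x12, x13, x14} ∩ {x1, x3, x4, x5, x8, x9, x11, x12, x13} = {x1, x3, x4, x5, x8, x11, x12, x13}
… ∩ ⟦that laughed⟧ = {x1, x3, x4, x5, x8, x11, x12, x13} ∩ {x1, x8, x10, x11, x13} = {x1, x8, x11, x13}
⟦soldier beside x10 that laughed⟧ = {x1, x8, x11, x13}; x1 ∈ this set.

yes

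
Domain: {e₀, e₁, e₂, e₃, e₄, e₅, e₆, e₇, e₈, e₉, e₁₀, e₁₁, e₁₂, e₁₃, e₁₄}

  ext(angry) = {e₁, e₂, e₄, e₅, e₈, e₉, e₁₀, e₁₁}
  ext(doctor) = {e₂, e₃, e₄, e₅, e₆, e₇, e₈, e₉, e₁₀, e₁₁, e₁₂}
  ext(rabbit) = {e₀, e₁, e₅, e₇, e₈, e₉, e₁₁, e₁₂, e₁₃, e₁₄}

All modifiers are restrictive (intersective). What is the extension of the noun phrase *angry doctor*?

{e₂, e₄, e₅, e₈, e₉, e₁₀, e₁₁}

⟦doctor⟧ = {e₂, e₃, e₄, e₅, e₆, e₇, e₈, e₉, e₁₀, e₁₁, e₁₂}
… ∩ ⟦angry⟧ = {e₂, e₃, e₄, e₅, e₆, e₇, e₈, e₉, e₁₀, e₁₁, e₁₂} ∩ {e₁, e₂, e₄, e₅, e₈, e₉, e₁₀, e₁₁} = {e₂, e₄, e₅, e₈, e₉, e₁₀, e₁₁}
So ⟦angry doctor⟧ = {e₂, e₄, e₅, e₈, e₉, e₁₀, e₁₁}.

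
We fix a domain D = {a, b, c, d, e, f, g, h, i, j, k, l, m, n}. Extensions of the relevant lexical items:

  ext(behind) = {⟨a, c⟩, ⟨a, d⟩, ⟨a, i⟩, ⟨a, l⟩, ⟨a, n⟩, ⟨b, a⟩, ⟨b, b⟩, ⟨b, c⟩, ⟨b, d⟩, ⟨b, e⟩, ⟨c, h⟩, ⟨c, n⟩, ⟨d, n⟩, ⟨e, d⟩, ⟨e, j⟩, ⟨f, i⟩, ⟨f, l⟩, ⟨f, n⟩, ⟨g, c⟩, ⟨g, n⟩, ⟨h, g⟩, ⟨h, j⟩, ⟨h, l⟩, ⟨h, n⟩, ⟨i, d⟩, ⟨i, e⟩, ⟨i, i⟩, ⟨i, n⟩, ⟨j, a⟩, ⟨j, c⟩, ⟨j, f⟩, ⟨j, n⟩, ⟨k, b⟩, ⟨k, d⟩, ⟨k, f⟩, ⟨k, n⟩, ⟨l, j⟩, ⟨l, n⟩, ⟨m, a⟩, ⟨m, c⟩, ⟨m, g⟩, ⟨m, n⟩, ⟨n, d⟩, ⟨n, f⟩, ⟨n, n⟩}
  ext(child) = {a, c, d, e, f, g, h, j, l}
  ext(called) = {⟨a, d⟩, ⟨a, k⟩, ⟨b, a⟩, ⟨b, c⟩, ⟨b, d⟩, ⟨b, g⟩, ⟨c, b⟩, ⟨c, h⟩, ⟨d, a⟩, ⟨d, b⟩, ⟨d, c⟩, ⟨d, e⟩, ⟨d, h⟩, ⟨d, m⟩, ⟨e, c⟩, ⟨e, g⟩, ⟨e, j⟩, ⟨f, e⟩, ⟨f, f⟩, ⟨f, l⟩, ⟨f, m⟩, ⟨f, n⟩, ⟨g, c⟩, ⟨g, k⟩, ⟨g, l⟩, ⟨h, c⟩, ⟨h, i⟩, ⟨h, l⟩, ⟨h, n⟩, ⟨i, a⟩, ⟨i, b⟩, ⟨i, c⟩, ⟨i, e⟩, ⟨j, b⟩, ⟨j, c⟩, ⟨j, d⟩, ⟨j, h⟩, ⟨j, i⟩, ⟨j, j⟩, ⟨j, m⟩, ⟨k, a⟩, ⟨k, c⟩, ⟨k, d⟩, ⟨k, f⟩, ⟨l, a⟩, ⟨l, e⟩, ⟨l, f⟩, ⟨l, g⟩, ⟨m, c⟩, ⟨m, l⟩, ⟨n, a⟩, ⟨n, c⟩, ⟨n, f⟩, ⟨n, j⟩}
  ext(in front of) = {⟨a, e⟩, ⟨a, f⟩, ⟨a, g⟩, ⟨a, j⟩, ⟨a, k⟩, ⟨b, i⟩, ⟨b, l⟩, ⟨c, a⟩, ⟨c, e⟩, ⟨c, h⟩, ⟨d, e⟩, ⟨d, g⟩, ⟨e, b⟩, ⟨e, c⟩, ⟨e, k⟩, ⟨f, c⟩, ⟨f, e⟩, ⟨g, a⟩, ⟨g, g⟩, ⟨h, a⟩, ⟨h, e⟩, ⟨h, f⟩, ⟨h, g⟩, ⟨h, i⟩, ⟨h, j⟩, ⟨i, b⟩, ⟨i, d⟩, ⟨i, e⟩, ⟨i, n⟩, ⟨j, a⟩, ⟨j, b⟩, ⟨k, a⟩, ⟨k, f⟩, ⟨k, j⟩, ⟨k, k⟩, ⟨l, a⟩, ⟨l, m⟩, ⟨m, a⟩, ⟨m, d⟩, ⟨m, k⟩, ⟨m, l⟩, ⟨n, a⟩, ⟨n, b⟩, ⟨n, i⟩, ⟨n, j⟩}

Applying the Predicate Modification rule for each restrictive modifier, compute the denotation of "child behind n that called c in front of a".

⟦behind n⟧ = {x : ⟨x, n⟩ ∈ ⟦behind⟧} = {a, c, d, f, g, h, i, j, k, l, m, n}
⟦that called c⟧ = {x : ⟨x, c⟩ ∈ ⟦called⟧} = {b, d, e, g, h, i, j, k, m, n}
⟦in front of a⟧ = {x : ⟨x, a⟩ ∈ ⟦in front of⟧} = {c, g, h, j, k, l, m, n}
⟦child⟧ = {a, c, d, e, f, g, h, j, l}
… ∩ ⟦behind n⟧ = {a, c, d, e, f, g, h, j, l} ∩ {a, c, d, f, g, h, i, j, k, l, m, n} = {a, c, d, f, g, h, j, l}
… ∩ ⟦that called c⟧ = {a, c, d, f, g, h, j, l} ∩ {b, d, e, g, h, i, j, k, m, n} = {d, g, h, j}
… ∩ ⟦in front of a⟧ = {d, g, h, j} ∩ {c, g, h, j, k, l, m, n} = {g, h, j}
So ⟦child behind n that called c in front of a⟧ = {g, h, j}.

{g, h, j}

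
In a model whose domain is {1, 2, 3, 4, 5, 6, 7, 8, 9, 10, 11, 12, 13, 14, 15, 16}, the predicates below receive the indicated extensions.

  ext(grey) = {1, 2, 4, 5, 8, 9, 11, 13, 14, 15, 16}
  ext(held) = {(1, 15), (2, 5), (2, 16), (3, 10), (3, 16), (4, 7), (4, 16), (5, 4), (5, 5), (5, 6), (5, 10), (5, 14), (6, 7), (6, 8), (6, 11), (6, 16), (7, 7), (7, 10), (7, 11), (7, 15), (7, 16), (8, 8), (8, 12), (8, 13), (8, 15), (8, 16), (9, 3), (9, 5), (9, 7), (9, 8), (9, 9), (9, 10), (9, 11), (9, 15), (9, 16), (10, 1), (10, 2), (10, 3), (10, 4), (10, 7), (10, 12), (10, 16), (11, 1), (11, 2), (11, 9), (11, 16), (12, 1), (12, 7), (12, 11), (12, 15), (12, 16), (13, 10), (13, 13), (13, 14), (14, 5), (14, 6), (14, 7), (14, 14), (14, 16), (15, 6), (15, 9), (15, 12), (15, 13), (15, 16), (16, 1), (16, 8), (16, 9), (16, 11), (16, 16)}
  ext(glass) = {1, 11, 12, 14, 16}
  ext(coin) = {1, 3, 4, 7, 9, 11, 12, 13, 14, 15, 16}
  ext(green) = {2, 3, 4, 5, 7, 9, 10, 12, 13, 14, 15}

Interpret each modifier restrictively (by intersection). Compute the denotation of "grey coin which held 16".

{4, 9, 11, 14, 15, 16}

⟦which held 16⟧ = {x : ⟨x, 16⟩ ∈ ⟦held⟧} = {2, 3, 4, 6, 7, 8, 9, 10, 11, 12, 14, 15, 16}
⟦coin⟧ = {1, 3, 4, 7, 9, 11, 12, 13, 14, 15, 16}
… ∩ ⟦which held 16⟧ = {1, 3, 4, 7, 9, 11, 12, 13, 14, 15, 16} ∩ {2, 3, 4, 6, 7, 8, 9, 10, 11, 12, 14, 15, 16} = {3, 4, 7, 9, 11, 12, 14, 15, 16}
… ∩ ⟦grey⟧ = {3, 4, 7, 9, 11, 12, 14, 15, 16} ∩ {1, 2, 4, 5, 8, 9, 11, 13, 14, 15, 16} = {4, 9, 11, 14, 15, 16}
So ⟦grey coin which held 16⟧ = {4, 9, 11, 14, 15, 16}.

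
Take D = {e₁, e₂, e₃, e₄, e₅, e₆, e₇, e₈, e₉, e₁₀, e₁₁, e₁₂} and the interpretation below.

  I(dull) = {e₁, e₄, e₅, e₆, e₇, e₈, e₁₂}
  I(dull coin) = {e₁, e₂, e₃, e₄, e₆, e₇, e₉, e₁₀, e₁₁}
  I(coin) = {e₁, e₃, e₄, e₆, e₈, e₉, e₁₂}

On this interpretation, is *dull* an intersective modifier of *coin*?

no

⟦dull⟧ ∩ ⟦coin⟧ = {e₁, e₄, e₅, e₆, e₇, e₈, e₁₂} ∩ {e₁, e₃, e₄, e₆, e₈, e₉, e₁₂} = {e₁, e₄, e₆, e₈, e₁₂}
Observed ⟦dull coin⟧ = {e₁, e₂, e₃, e₄, e₆, e₇, e₉, e₁₀, e₁₁}.
These differ, so the modifier is not intersective in this model.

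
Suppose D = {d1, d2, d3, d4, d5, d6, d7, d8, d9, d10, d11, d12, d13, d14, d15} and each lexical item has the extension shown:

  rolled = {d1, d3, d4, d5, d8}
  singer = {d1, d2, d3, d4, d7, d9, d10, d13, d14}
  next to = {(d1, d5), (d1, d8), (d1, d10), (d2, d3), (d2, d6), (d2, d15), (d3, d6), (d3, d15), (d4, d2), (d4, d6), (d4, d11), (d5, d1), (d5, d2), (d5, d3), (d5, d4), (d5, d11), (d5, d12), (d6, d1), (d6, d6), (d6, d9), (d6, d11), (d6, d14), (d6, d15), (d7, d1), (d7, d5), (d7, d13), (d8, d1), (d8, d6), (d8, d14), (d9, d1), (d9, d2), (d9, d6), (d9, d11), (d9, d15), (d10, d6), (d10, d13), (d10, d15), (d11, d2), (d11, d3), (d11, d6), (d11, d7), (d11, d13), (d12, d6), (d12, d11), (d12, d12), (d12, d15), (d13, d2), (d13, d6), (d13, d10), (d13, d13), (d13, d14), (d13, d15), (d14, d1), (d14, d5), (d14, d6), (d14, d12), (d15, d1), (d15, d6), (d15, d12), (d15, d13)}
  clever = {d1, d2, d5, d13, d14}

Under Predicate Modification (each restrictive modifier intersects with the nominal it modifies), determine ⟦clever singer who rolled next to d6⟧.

⟦who rolled⟧ = ⟦rolled⟧ = {d1, d3, d4, d5, d8}
⟦next to d6⟧ = {x : ⟨x, d6⟩ ∈ ⟦next to⟧} = {d2, d3, d4, d6, d8, d9, d10, d11, d12, d13, d14, d15}
⟦singer⟧ = {d1, d2, d3, d4, d7, d9, d10, d13, d14}
… ∩ ⟦who rolled⟧ = {d1, d2, d3, d4, d7, d9, d10, d13, d14} ∩ {d1, d3, d4, d5, d8} = {d1, d3, d4}
… ∩ ⟦next to d6⟧ = {d1, d3, d4} ∩ {d2, d3, d4, d6, d8, d9, d10, d11, d12, d13, d14, d15} = {d3, d4}
… ∩ ⟦clever⟧ = {d3, d4} ∩ {d1, d2, d5, d13, d14} = ∅
So ⟦clever singer who rolled next to d6⟧ = {}.

{}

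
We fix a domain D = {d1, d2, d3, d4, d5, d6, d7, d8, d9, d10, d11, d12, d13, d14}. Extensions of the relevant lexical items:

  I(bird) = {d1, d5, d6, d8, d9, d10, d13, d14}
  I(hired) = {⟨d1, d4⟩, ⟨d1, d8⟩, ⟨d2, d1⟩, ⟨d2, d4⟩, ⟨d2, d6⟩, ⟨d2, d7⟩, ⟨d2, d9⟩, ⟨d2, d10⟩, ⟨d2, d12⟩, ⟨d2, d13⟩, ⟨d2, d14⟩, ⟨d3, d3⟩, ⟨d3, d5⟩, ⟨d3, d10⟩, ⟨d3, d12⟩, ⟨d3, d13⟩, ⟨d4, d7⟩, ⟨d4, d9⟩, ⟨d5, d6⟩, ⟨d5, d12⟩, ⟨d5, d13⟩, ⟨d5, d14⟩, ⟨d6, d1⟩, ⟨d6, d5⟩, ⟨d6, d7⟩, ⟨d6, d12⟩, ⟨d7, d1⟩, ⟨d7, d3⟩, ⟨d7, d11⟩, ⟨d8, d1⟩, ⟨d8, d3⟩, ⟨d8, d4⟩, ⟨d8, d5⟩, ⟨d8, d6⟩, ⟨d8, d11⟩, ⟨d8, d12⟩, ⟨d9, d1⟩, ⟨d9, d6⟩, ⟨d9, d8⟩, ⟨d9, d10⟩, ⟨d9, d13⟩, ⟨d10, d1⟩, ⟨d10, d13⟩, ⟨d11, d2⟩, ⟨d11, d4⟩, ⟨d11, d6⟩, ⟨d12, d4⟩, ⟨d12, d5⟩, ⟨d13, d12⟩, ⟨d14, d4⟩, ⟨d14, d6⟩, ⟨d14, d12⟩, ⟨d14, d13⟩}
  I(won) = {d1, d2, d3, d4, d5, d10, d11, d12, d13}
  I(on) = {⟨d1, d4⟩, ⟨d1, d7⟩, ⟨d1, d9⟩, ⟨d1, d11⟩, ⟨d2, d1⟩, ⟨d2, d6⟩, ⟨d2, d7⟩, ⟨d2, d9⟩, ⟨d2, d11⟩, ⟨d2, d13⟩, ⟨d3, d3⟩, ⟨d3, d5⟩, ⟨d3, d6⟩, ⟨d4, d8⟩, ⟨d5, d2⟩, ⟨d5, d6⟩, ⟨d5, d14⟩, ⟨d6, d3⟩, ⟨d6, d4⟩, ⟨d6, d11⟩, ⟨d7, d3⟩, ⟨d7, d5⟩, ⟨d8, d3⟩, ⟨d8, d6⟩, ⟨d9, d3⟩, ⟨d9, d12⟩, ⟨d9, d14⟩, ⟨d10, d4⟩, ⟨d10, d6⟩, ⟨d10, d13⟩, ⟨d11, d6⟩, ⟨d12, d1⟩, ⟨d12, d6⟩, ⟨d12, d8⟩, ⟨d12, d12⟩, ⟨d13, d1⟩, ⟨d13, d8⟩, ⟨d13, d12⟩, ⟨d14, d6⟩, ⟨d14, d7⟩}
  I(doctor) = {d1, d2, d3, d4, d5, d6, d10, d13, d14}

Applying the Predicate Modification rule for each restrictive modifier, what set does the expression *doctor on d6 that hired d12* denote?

⟦on d6⟧ = {x : ⟨x, d6⟩ ∈ ⟦on⟧} = {d2, d3, d5, d8, d10, d11, d12, d14}
⟦that hired d12⟧ = {x : ⟨x, d12⟩ ∈ ⟦hired⟧} = {d2, d3, d5, d6, d8, d13, d14}
⟦doctor⟧ = {d1, d2, d3, d4, d5, d6, d10, d13, d14}
… ∩ ⟦on d6⟧ = {d1, d2, d3, d4, d5, d6, d10, d13, d14} ∩ {d2, d3, d5, d8, d10, d11, d12, d14} = {d2, d3, d5, d10, d14}
… ∩ ⟦that hired d12⟧ = {d2, d3, d5, d10, d14} ∩ {d2, d3, d5, d6, d8, d13, d14} = {d2, d3, d5, d14}
So ⟦doctor on d6 that hired d12⟧ = {d2, d3, d5, d14}.

{d2, d3, d5, d14}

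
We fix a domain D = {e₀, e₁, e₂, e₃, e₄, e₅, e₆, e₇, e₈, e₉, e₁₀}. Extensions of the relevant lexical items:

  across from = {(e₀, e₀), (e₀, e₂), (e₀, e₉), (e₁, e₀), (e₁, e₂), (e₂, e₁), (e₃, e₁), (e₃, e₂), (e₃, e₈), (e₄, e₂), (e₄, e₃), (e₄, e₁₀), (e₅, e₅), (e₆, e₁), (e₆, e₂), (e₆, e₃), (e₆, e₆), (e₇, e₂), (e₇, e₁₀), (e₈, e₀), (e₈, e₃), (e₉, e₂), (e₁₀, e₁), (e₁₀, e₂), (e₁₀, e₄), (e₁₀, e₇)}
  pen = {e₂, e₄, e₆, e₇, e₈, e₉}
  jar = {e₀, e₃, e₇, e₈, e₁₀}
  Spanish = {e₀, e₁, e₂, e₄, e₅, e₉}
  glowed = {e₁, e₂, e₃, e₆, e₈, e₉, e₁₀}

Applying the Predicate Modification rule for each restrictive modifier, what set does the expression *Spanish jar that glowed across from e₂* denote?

{}

⟦that glowed⟧ = ⟦glowed⟧ = {e₁, e₂, e₃, e₆, e₈, e₉, e₁₀}
⟦across from e₂⟧ = {x : ⟨x, e₂⟩ ∈ ⟦across from⟧} = {e₀, e₁, e₃, e₄, e₆, e₇, e₉, e₁₀}
⟦jar⟧ = {e₀, e₃, e₇, e₈, e₁₀}
… ∩ ⟦that glowed⟧ = {e₀, e₃, e₇, e₈, e₁₀} ∩ {e₁, e₂, e₃, e₆, e₈, e₉, e₁₀} = {e₃, e₈, e₁₀}
… ∩ ⟦across from e₂⟧ = {e₃, e₈, e₁₀} ∩ {e₀, e₁, e₃, e₄, e₆, e₇, e₉, e₁₀} = {e₃, e₁₀}
… ∩ ⟦Spanish⟧ = {e₃, e₁₀} ∩ {e₀, e₁, e₂, e₄, e₅, e₉} = ∅
So ⟦Spanish jar that glowed across from e₂⟧ = {}.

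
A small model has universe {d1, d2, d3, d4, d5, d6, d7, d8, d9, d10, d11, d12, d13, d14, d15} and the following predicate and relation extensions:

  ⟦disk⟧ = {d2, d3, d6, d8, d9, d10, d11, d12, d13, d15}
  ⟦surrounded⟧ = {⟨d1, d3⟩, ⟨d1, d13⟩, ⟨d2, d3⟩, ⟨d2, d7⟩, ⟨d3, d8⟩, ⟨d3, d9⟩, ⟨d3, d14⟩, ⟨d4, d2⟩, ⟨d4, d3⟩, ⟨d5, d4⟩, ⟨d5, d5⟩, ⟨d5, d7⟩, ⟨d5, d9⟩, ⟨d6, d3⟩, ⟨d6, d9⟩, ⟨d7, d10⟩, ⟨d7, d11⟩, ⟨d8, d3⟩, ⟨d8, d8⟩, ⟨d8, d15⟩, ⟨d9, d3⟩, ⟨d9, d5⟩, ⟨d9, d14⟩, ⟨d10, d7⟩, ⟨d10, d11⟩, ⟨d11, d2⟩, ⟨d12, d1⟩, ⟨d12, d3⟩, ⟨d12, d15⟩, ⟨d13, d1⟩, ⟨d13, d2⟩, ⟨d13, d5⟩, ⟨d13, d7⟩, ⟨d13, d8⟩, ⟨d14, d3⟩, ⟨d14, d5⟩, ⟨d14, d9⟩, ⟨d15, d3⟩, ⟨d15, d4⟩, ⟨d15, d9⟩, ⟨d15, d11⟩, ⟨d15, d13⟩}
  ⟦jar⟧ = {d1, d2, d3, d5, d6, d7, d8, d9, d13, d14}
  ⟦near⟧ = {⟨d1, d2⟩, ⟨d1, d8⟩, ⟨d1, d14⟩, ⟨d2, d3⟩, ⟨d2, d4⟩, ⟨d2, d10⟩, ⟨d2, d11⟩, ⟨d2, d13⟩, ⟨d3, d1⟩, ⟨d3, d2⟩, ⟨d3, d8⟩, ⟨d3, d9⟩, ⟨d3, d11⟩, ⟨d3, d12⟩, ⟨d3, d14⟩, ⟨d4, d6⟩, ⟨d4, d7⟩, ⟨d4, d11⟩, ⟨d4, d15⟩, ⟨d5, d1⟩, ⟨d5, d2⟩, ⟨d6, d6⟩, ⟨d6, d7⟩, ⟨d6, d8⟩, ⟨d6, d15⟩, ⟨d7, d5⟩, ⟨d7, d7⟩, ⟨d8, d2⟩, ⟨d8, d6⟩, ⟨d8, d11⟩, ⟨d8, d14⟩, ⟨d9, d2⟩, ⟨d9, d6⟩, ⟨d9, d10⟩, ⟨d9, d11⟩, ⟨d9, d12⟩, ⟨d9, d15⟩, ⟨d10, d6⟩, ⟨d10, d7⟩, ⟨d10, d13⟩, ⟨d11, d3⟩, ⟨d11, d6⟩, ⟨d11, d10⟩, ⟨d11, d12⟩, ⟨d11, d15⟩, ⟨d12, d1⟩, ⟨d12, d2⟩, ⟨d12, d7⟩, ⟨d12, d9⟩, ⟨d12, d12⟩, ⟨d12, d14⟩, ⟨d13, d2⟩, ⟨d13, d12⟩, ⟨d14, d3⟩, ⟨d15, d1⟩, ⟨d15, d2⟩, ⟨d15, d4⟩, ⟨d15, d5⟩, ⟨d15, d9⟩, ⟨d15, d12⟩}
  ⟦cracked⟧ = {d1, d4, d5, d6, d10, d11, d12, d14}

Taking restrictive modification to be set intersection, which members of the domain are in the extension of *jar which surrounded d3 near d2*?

⟦which surrounded d3⟧ = {x : ⟨x, d3⟩ ∈ ⟦surrounded⟧} = {d1, d2, d4, d6, d8, d9, d12, d14, d15}
⟦near d2⟧ = {x : ⟨x, d2⟩ ∈ ⟦near⟧} = {d1, d3, d5, d8, d9, d12, d13, d15}
⟦jar⟧ = {d1, d2, d3, d5, d6, d7, d8, d9, d13, d14}
… ∩ ⟦which surrounded d3⟧ = {d1, d2, d3, d5, d6, d7, d8, d9, d13, d14} ∩ {d1, d2, d4, d6, d8, d9, d12, d14, d15} = {d1, d2, d6, d8, d9, d14}
… ∩ ⟦near d2⟧ = {d1, d2, d6, d8, d9, d14} ∩ {d1, d3, d5, d8, d9, d12, d13, d15} = {d1, d8, d9}
So ⟦jar which surrounded d3 near d2⟧ = {d1, d8, d9}.

{d1, d8, d9}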